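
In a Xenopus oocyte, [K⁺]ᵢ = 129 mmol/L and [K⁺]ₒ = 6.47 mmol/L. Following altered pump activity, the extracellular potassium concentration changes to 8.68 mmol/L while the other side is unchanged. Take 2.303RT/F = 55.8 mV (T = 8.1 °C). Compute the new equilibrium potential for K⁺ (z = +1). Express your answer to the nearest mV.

After the shift: [K⁺]_out = 8.68, [K⁺]_in = 129 mmol/L.
E_new = (55.8/1)·log₁₀(8.68/129) = 55.80 · (-1.1721) = -65.40 mV

-65 mV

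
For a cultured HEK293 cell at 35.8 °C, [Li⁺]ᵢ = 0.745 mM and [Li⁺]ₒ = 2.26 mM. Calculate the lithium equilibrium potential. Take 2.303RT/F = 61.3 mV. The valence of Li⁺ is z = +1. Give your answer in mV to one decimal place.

E = (61.3/z) · log₁₀([Li⁺]_out/[Li⁺]_in) with z = +1.
= (61.3/1) · log₁₀(2.26/0.745) = 61.30 · log₁₀(3.034)
= 61.30 · (0.4820) = 29.54 mV

29.5 mV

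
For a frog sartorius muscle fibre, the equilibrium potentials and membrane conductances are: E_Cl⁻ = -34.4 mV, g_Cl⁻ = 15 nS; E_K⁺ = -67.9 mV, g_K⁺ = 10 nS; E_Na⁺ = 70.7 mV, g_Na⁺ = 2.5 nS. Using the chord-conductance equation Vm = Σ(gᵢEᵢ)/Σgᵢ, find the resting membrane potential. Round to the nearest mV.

-37 mV

Σ gᵢEᵢ = 15·(-34.4) + 10·(-67.9) + 2.5·(70.7) = -1018.25
Σ gᵢ = 15 + 10 + 2.5 = 27.5
Vm = -1018.25 / 27.5 = -37.03 mV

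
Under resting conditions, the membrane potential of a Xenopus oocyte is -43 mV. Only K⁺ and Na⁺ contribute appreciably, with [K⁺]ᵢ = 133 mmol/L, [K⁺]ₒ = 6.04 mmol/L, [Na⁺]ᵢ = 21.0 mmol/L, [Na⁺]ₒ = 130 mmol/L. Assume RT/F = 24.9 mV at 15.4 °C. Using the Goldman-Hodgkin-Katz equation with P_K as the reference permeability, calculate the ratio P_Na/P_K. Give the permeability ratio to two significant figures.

Let α = P_Na/P_K. GHK: Vm = 24.9·ln[(Kₒ + α·Naₒ)/(Kᵢ + α·Naᵢ)].
e^(Vm/24.9) = e^(-43.0/24.9) = 0.17783
So 0.17783·(Kᵢ + α·Naᵢ) = Kₒ + α·Naₒ → α = (0.17783·133.0 − 6.04) / (130.0 − 0.17783·21.0)
α = (23.65 − 6.04) / (130.0 − 3.735) = 17.61/126.3 = 0.1395

0.14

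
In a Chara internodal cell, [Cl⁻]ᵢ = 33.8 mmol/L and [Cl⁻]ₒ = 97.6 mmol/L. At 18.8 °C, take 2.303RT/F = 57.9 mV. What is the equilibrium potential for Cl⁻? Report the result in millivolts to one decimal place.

-26.7 mV

E = (57.9/z) · log₁₀([Cl⁻]_out/[Cl⁻]_in) with z = -1.
For an anion, dividing by z = -1 reverses the sign.
= (57.9/-1) · log₁₀(97.6/33.8) = -57.90 · log₁₀(2.888)
= -57.90 · (0.4605) = -26.66 mV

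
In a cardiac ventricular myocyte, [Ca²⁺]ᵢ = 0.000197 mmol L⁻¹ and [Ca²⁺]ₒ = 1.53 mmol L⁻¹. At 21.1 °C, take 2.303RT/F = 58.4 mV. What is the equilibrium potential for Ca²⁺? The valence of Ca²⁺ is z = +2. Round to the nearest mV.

114 mV

E = (58.4/z) · log₁₀([Ca²⁺]_out/[Ca²⁺]_in) with z = +2.
= (58.4/2) · log₁₀(1.53/0.000197) = 29.20 · log₁₀(7766)
= 29.20 · (3.8902) = 113.59 mV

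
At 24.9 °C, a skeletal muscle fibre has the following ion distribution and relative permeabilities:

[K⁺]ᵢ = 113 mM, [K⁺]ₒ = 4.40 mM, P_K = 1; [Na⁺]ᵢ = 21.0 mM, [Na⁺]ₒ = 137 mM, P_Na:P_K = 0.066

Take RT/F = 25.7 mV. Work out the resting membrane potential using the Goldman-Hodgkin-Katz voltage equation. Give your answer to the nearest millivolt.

Vm = 25.7 · ln[(Σ P·[cation]ₒ + Σ P·[anion]ᵢ) / (Σ P·[cation]ᵢ + Σ P·[anion]ₒ)]
Numerator = 1×4.40 + 0.066×137 = 13.44
Denominator = 1×113 + 0.066×21.0 = 114.4
Vm = 25.7 · ln(0.11751) = 25.7 × (-2.1412) = -55.03 mV

-55 mV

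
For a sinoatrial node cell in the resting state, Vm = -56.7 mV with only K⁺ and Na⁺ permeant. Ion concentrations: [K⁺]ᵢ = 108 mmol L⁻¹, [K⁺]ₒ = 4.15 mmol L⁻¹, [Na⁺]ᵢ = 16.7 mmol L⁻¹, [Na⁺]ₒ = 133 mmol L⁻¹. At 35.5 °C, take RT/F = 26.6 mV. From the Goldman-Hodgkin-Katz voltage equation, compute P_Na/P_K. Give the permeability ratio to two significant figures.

Let α = P_Na/P_K. GHK: Vm = 26.6·ln[(Kₒ + α·Naₒ)/(Kᵢ + α·Naᵢ)].
e^(Vm/26.6) = e^(-56.7/26.6) = 0.11865
So 0.11865·(Kᵢ + α·Naᵢ) = Kₒ + α·Naₒ → α = (0.11865·108.0 − 4.15) / (133.0 − 0.11865·16.7)
α = (12.81 − 4.15) / (133.0 − 1.981) = 8.664/131 = 0.06613

0.066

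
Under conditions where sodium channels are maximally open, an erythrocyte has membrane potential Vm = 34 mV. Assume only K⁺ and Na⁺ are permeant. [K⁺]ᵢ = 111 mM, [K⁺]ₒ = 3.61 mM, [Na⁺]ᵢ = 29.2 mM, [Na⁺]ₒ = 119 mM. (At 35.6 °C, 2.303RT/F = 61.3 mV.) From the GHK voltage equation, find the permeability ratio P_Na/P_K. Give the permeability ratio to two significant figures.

28

Let α = P_Na/P_K. GHK: Vm = 61.3·log₁₀[(Kₒ + α·Naₒ)/(Kᵢ + α·Naᵢ)].
10^(Vm/61.3) = 10^(34.0/61.3) = 3.5863
So 3.5863·(Kᵢ + α·Naᵢ) = Kₒ + α·Naₒ → α = (3.5863·111.0 − 3.61) / (119.0 − 3.5863·29.2)
α = (398.1 − 3.61) / (119.0 − 104.7) = 394.5/14.28 = 27.63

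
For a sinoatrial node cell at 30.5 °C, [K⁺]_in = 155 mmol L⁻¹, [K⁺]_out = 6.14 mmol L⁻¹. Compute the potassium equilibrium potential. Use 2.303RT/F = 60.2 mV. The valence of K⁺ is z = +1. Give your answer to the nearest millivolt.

E = (60.2/z) · log₁₀([K⁺]_out/[K⁺]_in) with z = +1.
= (60.2/1) · log₁₀(6.14/155) = 60.20 · log₁₀(0.03961)
= 60.20 · (-1.4022) = -84.41 mV

-84 mV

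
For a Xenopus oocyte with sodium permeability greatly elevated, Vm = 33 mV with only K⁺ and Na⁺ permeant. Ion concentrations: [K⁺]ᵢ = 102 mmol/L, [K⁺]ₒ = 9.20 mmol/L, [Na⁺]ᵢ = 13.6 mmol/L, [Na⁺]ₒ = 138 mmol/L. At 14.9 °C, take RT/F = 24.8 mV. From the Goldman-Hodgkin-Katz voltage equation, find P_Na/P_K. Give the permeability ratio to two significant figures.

4.4

Let α = P_Na/P_K. GHK: Vm = 24.8·ln[(Kₒ + α·Naₒ)/(Kᵢ + α·Naᵢ)].
e^(Vm/24.8) = e^(33.0/24.8) = 3.7835
So 3.7835·(Kᵢ + α·Naᵢ) = Kₒ + α·Naₒ → α = (3.7835·102.0 − 9.2) / (138.0 − 3.7835·13.6)
α = (385.9 − 9.2) / (138.0 − 51.46) = 376.7/86.54 = 4.353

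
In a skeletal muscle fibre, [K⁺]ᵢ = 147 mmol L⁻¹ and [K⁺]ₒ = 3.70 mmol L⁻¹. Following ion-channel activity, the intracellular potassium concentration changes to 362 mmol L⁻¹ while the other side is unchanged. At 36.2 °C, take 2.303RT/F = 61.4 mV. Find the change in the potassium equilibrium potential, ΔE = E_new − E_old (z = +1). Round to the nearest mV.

E_old = (61.4/1)·log₁₀(3.70/147) = -98.19 mV
E_new = (61.4/1)·log₁₀(3.70/362) = -122.22 mV
ΔE = -122.22 − (-98.19) = -24.03 mV

-24 mV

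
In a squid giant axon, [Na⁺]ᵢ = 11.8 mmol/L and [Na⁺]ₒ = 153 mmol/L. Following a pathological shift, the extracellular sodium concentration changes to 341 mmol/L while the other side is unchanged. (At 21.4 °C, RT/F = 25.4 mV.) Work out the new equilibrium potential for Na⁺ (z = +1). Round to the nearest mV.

85 mV

After the shift: [Na⁺]_out = 341, [Na⁺]_in = 11.8 mmol/L.
E_new = (25.4/1)·ln(341/11.8) = 25.40 · (3.3638) = 85.44 mV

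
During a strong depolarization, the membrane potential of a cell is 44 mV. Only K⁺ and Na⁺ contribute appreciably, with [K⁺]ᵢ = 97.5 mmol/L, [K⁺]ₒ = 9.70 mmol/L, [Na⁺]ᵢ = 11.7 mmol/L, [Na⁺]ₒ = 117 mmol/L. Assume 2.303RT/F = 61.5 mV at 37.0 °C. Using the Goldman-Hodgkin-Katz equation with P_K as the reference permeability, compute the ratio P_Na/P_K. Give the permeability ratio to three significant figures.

8.83

Let α = P_Na/P_K. GHK: Vm = 61.5·log₁₀[(Kₒ + α·Naₒ)/(Kᵢ + α·Naᵢ)].
10^(Vm/61.5) = 10^(44.0/61.5) = 5.1933
So 5.1933·(Kᵢ + α·Naᵢ) = Kₒ + α·Naₒ → α = (5.1933·97.5 − 9.7) / (117.0 − 5.1933·11.7)
α = (506.4 − 9.7) / (117.0 − 60.76) = 496.7/56.24 = 8.831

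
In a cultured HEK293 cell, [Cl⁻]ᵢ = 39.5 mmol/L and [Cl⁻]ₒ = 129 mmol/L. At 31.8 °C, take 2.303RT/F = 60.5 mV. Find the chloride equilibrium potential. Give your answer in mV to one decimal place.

-31.1 mV

E = (60.5/z) · log₁₀([Cl⁻]_out/[Cl⁻]_in) with z = -1.
For an anion, dividing by z = -1 reverses the sign.
= (60.5/-1) · log₁₀(129/39.5) = -60.50 · log₁₀(3.266)
= -60.50 · (0.5140) = -31.10 mV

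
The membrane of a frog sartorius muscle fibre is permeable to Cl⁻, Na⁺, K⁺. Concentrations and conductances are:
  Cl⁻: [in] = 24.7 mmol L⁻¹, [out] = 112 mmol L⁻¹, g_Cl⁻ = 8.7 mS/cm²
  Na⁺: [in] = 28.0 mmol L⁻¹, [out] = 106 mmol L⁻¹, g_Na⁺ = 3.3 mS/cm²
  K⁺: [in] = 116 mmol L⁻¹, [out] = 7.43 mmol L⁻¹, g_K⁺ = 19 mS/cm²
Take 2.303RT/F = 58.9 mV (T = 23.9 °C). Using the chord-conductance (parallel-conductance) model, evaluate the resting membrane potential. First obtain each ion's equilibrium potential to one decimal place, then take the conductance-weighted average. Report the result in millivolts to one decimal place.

E_Cl⁻ = (58.9/-1)·log₁₀(112/24.7) = -38.7 mV
E_Na⁺ = (58.9/1)·log₁₀(106/28.0) = 34.1 mV
E_K⁺ = (58.9/1)·log₁₀(7.43/116) = -70.3 mV
Vm = (Σ gᵢEᵢ)/(Σ gᵢ) = (8.7·-38.7 + 3.3·34.1 + 19·-70.3) / (8.7 + 3.3 + 19)
= -1559.86 / 31 = -50.32 mV

-50.3 mV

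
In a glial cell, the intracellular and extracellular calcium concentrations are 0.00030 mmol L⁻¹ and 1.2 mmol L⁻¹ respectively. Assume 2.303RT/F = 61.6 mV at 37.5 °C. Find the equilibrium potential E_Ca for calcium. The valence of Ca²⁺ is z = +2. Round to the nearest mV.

E = (61.6/z) · log₁₀([Ca²⁺]_out/[Ca²⁺]_in) with z = +2.
= (61.6/2) · log₁₀(1.2/0.00030) = 30.80 · log₁₀(4000)
= 30.80 · (3.6021) = 110.94 mV

111 mV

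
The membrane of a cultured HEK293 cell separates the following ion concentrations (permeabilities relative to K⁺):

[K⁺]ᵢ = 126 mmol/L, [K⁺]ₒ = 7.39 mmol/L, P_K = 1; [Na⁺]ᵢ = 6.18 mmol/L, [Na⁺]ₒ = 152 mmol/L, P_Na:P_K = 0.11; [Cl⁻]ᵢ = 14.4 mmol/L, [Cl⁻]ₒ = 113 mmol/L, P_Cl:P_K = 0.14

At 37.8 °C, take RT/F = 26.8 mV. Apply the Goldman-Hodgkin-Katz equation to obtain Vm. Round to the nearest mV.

Vm = 26.8 · ln[(Σ P·[cation]ₒ + Σ P·[anion]ᵢ) / (Σ P·[cation]ᵢ + Σ P·[anion]ₒ)]
Numerator = 1×7.39 + 0.11×152 + 0.14×14.4 = 26.13
Denominator = 1×126 + 0.11×6.18 + 0.14×113 = 142.5
Vm = 26.8 · ln(0.18334) = 26.8 × (-1.6964) = -45.46 mV

-45 mV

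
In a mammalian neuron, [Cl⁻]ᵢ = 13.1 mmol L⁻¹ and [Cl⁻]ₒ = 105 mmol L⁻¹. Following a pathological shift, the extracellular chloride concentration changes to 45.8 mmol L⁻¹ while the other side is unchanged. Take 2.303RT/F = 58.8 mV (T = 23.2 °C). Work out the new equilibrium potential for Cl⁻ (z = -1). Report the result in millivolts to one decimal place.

After the shift: [Cl⁻]_out = 45.8, [Cl⁻]_in = 13.1 mmol L⁻¹.
E_new = (58.8/-1)·log₁₀(45.8/13.1) = -58.80 · (0.5436) = -31.96 mV

-32.0 mV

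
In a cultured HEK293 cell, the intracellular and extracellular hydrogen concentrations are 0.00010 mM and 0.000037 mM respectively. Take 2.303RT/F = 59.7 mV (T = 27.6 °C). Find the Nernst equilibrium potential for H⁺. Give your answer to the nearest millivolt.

-26 mV

E = (59.7/z) · log₁₀([H⁺]_out/[H⁺]_in) with z = +1.
= (59.7/1) · log₁₀(0.000037/0.00010) = 59.70 · log₁₀(0.37)
= 59.70 · (-0.4318) = -25.78 mV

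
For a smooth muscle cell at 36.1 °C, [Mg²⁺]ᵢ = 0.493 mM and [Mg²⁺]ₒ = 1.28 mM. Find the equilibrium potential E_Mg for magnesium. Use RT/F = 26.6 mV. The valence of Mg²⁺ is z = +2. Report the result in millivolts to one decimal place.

E = (26.6/z) · ln([Mg²⁺]_out/[Mg²⁺]_in) with z = +2.
= (26.6/2) · ln(1.28/0.493) = 13.30 · ln(2.596)
= 13.30 · (0.9541) = 12.69 mV

12.7 mV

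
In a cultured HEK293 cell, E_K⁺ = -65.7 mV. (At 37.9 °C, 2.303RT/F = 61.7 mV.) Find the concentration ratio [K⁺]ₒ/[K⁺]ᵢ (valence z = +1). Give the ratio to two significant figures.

log₁₀([out]/[in]) = E·z/(61.7) = -65.7 × 1 / 61.7 = -1.0648
[out]/[in] = 10^(-1.0648) = 0.08613

0.086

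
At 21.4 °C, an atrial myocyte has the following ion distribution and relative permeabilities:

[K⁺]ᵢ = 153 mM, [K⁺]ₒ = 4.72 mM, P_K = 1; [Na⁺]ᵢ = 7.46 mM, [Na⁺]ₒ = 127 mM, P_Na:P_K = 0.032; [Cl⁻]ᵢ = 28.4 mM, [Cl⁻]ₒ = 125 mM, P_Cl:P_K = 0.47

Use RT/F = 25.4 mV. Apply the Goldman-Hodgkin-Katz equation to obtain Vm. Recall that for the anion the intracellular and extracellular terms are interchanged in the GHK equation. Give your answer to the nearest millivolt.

-57 mV

Vm = 25.4 · ln[(Σ P·[cation]ₒ + Σ P·[anion]ᵢ) / (Σ P·[cation]ᵢ + Σ P·[anion]ₒ)]
Numerator = 1×4.72 + 0.032×127 + 0.47×28.4 = 22.13
Denominator = 1×153 + 0.032×7.46 + 0.47×125 = 212
Vm = 25.4 · ln(0.1044) = 25.4 × (-2.2595) = -57.39 mV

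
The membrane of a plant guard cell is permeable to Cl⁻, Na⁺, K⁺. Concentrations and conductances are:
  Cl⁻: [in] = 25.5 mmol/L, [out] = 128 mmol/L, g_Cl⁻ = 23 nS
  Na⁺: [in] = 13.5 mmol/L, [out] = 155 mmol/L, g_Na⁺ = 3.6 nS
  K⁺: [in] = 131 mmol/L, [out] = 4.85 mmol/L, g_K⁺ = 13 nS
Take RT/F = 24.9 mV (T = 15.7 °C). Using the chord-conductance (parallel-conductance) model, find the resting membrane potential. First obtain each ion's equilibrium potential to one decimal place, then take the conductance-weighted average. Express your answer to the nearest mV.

-45 mV

E_Cl⁻ = (24.9/-1)·ln(128/25.5) = -40.2 mV
E_Na⁺ = (24.9/1)·ln(155/13.5) = 60.8 mV
E_K⁺ = (24.9/1)·ln(4.85/131) = -82.1 mV
Vm = (Σ gᵢEᵢ)/(Σ gᵢ) = (23·-40.2 + 3.6·60.8 + 13·-82.1) / (23 + 3.6 + 13)
= -1773.02 / 39.6 = -44.77 mV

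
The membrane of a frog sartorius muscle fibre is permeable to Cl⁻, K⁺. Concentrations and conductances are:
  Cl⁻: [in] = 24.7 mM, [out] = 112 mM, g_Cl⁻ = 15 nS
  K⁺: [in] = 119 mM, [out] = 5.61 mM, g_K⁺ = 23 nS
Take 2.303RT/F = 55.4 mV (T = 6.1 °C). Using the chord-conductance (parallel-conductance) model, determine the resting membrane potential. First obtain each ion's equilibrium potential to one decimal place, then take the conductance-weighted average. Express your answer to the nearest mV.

E_Cl⁻ = (55.4/-1)·log₁₀(112/24.7) = -36.4 mV
E_K⁺ = (55.4/1)·log₁₀(5.61/119) = -73.5 mV
Vm = (Σ gᵢEᵢ)/(Σ gᵢ) = (15·-36.4 + 23·-73.5) / (15 + 23)
= -2236.50 / 38 = -58.86 mV

-59 mV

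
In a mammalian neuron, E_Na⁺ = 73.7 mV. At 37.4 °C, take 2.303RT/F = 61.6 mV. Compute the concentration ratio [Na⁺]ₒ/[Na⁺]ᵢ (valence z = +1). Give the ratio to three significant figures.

log₁₀([out]/[in]) = E·z/(61.6) = 73.7 × 1 / 61.6 = 1.1964
[out]/[in] = 10^(1.1964) = 15.72

15.7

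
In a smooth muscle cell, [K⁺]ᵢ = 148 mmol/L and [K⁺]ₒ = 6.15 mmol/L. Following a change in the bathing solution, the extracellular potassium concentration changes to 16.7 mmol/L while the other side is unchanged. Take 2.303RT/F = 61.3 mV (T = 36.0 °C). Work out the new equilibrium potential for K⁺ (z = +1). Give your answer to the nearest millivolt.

-58 mV

After the shift: [K⁺]_out = 16.7, [K⁺]_in = 148 mmol/L.
E_new = (61.3/1)·log₁₀(16.7/148) = 61.30 · (-0.9475) = -58.08 mV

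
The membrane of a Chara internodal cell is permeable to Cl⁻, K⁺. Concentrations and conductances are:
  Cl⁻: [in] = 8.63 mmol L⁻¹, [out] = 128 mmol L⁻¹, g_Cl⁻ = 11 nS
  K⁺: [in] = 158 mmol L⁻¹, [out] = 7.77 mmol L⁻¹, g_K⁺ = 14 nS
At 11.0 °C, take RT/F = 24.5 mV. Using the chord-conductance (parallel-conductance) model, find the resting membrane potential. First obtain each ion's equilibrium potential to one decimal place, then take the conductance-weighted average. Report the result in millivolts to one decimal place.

E_Cl⁻ = (24.5/-1)·ln(128/8.63) = -66.1 mV
E_K⁺ = (24.5/1)·ln(7.77/158) = -73.8 mV
Vm = (Σ gᵢEᵢ)/(Σ gᵢ) = (11·-66.1 + 14·-73.8) / (11 + 14)
= -1760.30 / 25 = -70.41 mV

-70.4 mV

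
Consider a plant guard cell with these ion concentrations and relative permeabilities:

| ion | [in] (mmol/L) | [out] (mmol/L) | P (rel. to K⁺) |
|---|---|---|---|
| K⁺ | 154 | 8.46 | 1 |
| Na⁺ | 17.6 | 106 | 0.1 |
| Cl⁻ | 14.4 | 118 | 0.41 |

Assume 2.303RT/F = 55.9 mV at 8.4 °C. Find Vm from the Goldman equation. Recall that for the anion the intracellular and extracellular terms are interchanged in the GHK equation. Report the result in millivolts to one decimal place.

-51.0 mV

Vm = 55.9 · log₁₀[(Σ P·[cation]ₒ + Σ P·[anion]ᵢ) / (Σ P·[cation]ᵢ + Σ P·[anion]ₒ)]
Numerator = 1×8.46 + 0.1×106 + 0.41×14.4 = 24.96
Denominator = 1×154 + 0.1×17.6 + 0.41×118 = 204.1
Vm = 55.9 · log₁₀(0.12229) = 55.9 × (-0.9126) = -51.02 mV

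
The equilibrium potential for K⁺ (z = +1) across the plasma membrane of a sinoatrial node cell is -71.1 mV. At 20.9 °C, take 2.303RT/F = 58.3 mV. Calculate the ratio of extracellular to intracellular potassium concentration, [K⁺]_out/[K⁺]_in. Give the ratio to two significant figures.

log₁₀([out]/[in]) = E·z/(58.3) = -71.1 × 1 / 58.3 = -1.2196
[out]/[in] = 10^(-1.2196) = 0.06032

0.060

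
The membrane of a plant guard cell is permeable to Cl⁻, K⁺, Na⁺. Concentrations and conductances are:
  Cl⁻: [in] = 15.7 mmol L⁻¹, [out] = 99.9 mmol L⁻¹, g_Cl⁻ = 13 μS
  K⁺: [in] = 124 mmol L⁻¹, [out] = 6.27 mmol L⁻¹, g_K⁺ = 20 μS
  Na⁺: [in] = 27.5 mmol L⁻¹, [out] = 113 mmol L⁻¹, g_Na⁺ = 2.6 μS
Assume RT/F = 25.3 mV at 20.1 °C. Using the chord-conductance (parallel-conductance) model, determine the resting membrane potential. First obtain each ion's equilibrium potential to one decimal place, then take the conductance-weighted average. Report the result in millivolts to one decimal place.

-56.9 mV

E_Cl⁻ = (25.3/-1)·ln(99.9/15.7) = -46.8 mV
E_K⁺ = (25.3/1)·ln(6.27/124) = -75.5 mV
E_Na⁺ = (25.3/1)·ln(113/27.5) = 35.8 mV
Vm = (Σ gᵢEᵢ)/(Σ gᵢ) = (13·-46.8 + 20·-75.5 + 2.6·35.8) / (13 + 20 + 2.6)
= -2025.32 / 35.6 = -56.89 mV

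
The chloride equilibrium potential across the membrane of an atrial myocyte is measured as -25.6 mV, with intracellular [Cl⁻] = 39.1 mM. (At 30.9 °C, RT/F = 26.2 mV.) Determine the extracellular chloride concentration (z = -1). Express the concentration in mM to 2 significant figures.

Nernst: E = (26.2/-1) · ln([out]/[in]), so ln([out]/[in]) = -25.6 × -1 / 26.2 = 0.9771.
[out]/[in] = e^(0.9771) = 2.657.
[out] = 2.657 × 39.1 = 103.9 mM.

100 mM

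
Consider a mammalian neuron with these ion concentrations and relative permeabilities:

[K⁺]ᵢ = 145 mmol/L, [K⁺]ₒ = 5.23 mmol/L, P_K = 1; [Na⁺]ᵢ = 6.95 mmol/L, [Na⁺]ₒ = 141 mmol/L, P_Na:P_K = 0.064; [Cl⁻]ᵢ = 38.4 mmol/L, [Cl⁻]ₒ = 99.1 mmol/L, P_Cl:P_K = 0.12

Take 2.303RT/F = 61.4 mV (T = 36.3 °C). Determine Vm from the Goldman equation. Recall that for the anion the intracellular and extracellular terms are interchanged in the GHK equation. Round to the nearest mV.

-57 mV

Vm = 61.4 · log₁₀[(Σ P·[cation]ₒ + Σ P·[anion]ᵢ) / (Σ P·[cation]ᵢ + Σ P·[anion]ₒ)]
Numerator = 1×5.23 + 0.064×141 + 0.12×38.4 = 18.86
Denominator = 1×145 + 0.064×6.95 + 0.12×99.1 = 157.3
Vm = 61.4 · log₁₀(0.11988) = 61.4 × (-0.9212) = -56.56 mV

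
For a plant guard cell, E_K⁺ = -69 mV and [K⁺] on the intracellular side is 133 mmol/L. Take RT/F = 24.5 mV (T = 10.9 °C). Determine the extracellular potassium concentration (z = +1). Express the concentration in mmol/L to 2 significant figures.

8.0 mmol/L

Nernst: E = (24.5/1) · ln([out]/[in]), so ln([out]/[in]) = -69.0 × 1 / 24.5 = -2.8163.
[out]/[in] = e^(-2.8163) = 0.05983.
[out] = 0.05983 × 133 = 7.957 mmol/L.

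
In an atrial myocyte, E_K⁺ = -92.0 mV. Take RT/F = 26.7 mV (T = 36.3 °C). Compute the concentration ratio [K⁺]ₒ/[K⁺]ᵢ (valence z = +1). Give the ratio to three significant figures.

ln([out]/[in]) = E·z/(26.7) = -92.0 × 1 / 26.7 = -3.4457
[out]/[in] = e^(-3.4457) = 0.03188

0.0319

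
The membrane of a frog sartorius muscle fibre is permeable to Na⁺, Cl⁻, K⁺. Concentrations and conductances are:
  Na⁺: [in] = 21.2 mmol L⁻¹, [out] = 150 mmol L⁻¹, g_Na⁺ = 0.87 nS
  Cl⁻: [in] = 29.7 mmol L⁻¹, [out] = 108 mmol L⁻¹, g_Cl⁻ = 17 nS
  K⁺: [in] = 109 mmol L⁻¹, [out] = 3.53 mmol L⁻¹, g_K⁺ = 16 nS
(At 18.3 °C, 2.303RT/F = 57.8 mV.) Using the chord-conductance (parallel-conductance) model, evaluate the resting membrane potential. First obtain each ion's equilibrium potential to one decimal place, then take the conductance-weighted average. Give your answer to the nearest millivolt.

E_Na⁺ = (57.8/1)·log₁₀(150/21.2) = 49.1 mV
E_Cl⁻ = (57.8/-1)·log₁₀(108/29.7) = -32.4 mV
E_K⁺ = (57.8/1)·log₁₀(3.53/109) = -86.1 mV
Vm = (Σ gᵢEᵢ)/(Σ gᵢ) = (0.87·49.1 + 17·-32.4 + 16·-86.1) / (0.87 + 17 + 16)
= -1885.68 / 33.87 = -55.67 mV

-56 mV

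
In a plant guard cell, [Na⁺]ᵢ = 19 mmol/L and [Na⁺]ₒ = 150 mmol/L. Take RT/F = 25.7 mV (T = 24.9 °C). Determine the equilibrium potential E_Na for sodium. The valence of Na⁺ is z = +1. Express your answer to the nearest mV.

E = (25.7/z) · ln([Na⁺]_out/[Na⁺]_in) with z = +1.
= (25.7/1) · ln(150/19) = 25.70 · ln(7.895)
= 25.70 · (2.0662) = 53.10 mV

53 mV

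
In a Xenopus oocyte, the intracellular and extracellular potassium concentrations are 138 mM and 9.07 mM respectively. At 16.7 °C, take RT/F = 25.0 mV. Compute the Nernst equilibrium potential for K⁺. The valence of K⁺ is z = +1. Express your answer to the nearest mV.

-68 mV

E = (25.0/z) · ln([K⁺]_out/[K⁺]_in) with z = +1.
= (25.0/1) · ln(9.07/138) = 25.00 · ln(0.06572)
= 25.00 · (-2.7223) = -68.06 mV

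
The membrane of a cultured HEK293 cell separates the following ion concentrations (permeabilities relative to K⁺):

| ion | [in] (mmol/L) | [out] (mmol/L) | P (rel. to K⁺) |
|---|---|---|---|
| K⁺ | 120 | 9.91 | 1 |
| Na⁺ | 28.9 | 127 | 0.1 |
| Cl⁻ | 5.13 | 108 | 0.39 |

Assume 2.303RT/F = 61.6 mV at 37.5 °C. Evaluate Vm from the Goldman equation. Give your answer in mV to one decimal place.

Vm = 61.6 · log₁₀[(Σ P·[cation]ₒ + Σ P·[anion]ᵢ) / (Σ P·[cation]ᵢ + Σ P·[anion]ₒ)]
Numerator = 1×9.91 + 0.1×127 + 0.39×5.13 = 24.61
Denominator = 1×120 + 0.1×28.9 + 0.39×108 = 165
Vm = 61.6 · log₁₀(0.14915) = 61.6 × (-0.8264) = -50.91 mV

-50.9 mV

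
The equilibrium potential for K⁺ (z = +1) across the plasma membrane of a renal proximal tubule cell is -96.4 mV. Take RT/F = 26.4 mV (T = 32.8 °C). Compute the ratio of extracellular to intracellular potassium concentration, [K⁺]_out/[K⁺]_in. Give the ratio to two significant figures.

ln([out]/[in]) = E·z/(26.4) = -96.4 × 1 / 26.4 = -3.6515
[out]/[in] = e^(-3.6515) = 0.02595

0.026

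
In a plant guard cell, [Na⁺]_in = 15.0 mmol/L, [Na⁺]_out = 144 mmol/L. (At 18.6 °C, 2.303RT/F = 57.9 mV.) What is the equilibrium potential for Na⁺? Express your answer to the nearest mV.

E = (57.9/z) · log₁₀([Na⁺]_out/[Na⁺]_in) with z = +1.
= (57.9/1) · log₁₀(144/15.0) = 57.90 · log₁₀(9.6)
= 57.90 · (0.9823) = 56.87 mV

57 mV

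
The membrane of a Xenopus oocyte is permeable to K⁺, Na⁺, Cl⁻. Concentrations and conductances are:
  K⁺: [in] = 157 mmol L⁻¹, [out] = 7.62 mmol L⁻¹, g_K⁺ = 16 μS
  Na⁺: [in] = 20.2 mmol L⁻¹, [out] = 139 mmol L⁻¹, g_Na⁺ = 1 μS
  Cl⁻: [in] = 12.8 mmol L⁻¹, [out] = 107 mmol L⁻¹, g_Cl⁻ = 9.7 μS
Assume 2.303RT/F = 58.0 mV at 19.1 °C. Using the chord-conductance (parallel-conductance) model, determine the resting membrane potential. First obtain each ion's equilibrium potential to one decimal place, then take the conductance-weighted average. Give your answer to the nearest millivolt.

-63 mV

E_K⁺ = (58.0/1)·log₁₀(7.62/157) = -76.2 mV
E_Na⁺ = (58.0/1)·log₁₀(139/20.2) = 48.6 mV
E_Cl⁻ = (58.0/-1)·log₁₀(107/12.8) = -53.5 mV
Vm = (Σ gᵢEᵢ)/(Σ gᵢ) = (16·-76.2 + 1·48.6 + 9.7·-53.5) / (16 + 1 + 9.7)
= -1689.55 / 26.7 = -63.28 mV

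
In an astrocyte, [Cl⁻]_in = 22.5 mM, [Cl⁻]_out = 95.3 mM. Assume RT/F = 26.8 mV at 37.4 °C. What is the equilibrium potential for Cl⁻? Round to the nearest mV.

-39 mV

E = (26.8/z) · ln([Cl⁻]_out/[Cl⁻]_in) with z = -1.
For an anion, dividing by z = -1 reverses the sign.
= (26.8/-1) · ln(95.3/22.5) = -26.80 · ln(4.236)
= -26.80 · (1.4435) = -38.69 mV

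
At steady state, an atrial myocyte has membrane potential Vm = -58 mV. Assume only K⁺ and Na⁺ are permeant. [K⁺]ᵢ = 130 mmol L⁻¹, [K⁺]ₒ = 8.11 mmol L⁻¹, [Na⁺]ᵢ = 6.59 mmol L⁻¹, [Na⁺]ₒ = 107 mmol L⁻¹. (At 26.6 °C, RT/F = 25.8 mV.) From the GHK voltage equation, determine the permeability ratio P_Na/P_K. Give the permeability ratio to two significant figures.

Let α = P_Na/P_K. GHK: Vm = 25.8·ln[(Kₒ + α·Naₒ)/(Kᵢ + α·Naᵢ)].
e^(Vm/25.8) = e^(-58.0/25.8) = 0.1056
So 0.1056·(Kᵢ + α·Naᵢ) = Kₒ + α·Naₒ → α = (0.1056·130.0 − 8.11) / (107.0 − 0.1056·6.59)
α = (13.73 − 8.11) / (107.0 − 0.6959) = 5.618/106.3 = 0.05285

0.053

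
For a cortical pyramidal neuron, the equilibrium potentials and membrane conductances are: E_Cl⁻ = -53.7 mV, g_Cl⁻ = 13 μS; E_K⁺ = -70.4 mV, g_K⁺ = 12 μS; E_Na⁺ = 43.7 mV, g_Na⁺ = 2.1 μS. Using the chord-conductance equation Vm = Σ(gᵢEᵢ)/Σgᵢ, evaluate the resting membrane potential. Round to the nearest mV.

Σ gᵢEᵢ = 13·(-53.7) + 12·(-70.4) + 2.1·(43.7) = -1451.13
Σ gᵢ = 13 + 12 + 2.1 = 27.1
Vm = -1451.13 / 27.1 = -53.55 mV

-54 mV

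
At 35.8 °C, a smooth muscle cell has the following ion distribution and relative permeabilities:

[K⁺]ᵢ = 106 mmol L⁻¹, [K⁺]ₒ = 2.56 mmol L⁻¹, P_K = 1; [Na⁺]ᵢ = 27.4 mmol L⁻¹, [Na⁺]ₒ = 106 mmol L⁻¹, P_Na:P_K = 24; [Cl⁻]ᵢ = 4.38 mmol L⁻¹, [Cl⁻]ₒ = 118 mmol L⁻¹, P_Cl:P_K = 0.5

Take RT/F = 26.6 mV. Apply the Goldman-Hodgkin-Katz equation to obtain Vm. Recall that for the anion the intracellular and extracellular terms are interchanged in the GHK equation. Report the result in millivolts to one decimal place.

30.1 mV

Vm = 26.6 · ln[(Σ P·[cation]ₒ + Σ P·[anion]ᵢ) / (Σ P·[cation]ᵢ + Σ P·[anion]ₒ)]
Numerator = 1×2.56 + 24×106 + 0.5×4.38 = 2549
Denominator = 1×106 + 24×27.4 + 0.5×118 = 822.6
Vm = 26.6 · ln(3.0984) = 26.6 × (1.1309) = 30.08 mV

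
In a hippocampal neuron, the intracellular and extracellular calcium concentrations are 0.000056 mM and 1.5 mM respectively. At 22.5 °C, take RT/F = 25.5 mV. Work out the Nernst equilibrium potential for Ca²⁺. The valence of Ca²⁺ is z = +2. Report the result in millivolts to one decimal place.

130.0 mV

E = (25.5/z) · ln([Ca²⁺]_out/[Ca²⁺]_in) with z = +2.
= (25.5/2) · ln(1.5/0.000056) = 12.75 · ln(2.679e+04)
= 12.75 · (10.1956) = 129.99 mV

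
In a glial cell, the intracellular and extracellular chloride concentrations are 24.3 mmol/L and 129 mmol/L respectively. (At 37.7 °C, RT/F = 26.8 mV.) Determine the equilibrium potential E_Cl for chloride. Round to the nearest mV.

E = (26.8/z) · ln([Cl⁻]_out/[Cl⁻]_in) with z = -1.
For an anion, dividing by z = -1 reverses the sign.
= (26.8/-1) · ln(129/24.3) = -26.80 · ln(5.309)
= -26.80 · (1.6693) = -44.74 mV

-45 mV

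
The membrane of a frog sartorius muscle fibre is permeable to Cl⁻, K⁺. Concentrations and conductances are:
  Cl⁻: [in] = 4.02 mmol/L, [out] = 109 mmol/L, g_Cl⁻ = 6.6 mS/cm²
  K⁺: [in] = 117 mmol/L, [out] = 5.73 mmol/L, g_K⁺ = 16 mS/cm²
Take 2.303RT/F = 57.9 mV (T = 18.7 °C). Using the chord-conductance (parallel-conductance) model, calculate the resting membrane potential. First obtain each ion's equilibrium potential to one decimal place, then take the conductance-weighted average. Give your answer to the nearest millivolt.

E_Cl⁻ = (57.9/-1)·log₁₀(109/4.02) = -83.0 mV
E_K⁺ = (57.9/1)·log₁₀(5.73/117) = -75.9 mV
Vm = (Σ gᵢEᵢ)/(Σ gᵢ) = (6.6·-83.0 + 16·-75.9) / (6.6 + 16)
= -1762.20 / 22.6 = -77.97 mV

-78 mV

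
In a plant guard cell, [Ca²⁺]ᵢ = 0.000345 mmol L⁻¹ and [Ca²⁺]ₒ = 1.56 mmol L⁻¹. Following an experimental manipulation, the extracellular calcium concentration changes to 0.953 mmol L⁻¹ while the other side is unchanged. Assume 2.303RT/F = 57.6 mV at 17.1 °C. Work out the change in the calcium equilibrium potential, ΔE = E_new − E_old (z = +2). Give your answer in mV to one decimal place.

E_old = (57.6/2)·log₁₀(1.56/0.000345) = 105.27 mV
E_new = (57.6/2)·log₁₀(0.953/0.000345) = 99.11 mV
ΔE = 99.11 − (105.27) = -6.16 mV

-6.2 mV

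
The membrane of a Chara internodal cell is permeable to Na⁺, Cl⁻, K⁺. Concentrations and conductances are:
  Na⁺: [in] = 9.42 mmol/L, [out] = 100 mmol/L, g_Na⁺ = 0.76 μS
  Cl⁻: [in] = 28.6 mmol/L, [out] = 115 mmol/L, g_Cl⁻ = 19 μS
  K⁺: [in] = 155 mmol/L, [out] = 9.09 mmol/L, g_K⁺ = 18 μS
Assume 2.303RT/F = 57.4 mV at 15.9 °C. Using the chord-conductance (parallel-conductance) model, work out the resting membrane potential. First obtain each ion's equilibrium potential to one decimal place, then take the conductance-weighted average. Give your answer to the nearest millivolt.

E_Na⁺ = (57.4/1)·log₁₀(100/9.42) = 58.9 mV
E_Cl⁻ = (57.4/-1)·log₁₀(115/28.6) = -34.7 mV
E_K⁺ = (57.4/1)·log₁₀(9.09/155) = -70.7 mV
Vm = (Σ gᵢEᵢ)/(Σ gᵢ) = (0.76·58.9 + 19·-34.7 + 18·-70.7) / (0.76 + 19 + 18)
= -1887.14 / 37.76 = -49.98 mV

-50 mV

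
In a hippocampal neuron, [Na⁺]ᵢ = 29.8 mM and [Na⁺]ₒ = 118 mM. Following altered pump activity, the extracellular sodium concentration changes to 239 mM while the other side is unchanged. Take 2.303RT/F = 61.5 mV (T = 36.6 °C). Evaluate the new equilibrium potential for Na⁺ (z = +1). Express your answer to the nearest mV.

After the shift: [Na⁺]_out = 239, [Na⁺]_in = 29.8 mM.
E_new = (61.5/1)·log₁₀(239/29.8) = 61.50 · (0.9042) = 55.61 mV

56 mV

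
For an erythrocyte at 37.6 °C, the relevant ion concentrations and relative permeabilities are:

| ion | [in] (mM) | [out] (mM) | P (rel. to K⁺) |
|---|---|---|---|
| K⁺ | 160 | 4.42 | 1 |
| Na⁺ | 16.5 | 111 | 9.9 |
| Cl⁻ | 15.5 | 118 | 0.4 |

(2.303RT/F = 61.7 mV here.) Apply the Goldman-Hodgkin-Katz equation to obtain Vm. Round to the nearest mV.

29 mV

Vm = 61.7 · log₁₀[(Σ P·[cation]ₒ + Σ P·[anion]ᵢ) / (Σ P·[cation]ᵢ + Σ P·[anion]ₒ)]
Numerator = 1×4.42 + 9.9×111 + 0.4×15.5 = 1110
Denominator = 1×160 + 9.9×16.5 + 0.4×118 = 370.6
Vm = 61.7 · log₁₀(2.9943) = 61.7 × (0.4763) = 29.39 mV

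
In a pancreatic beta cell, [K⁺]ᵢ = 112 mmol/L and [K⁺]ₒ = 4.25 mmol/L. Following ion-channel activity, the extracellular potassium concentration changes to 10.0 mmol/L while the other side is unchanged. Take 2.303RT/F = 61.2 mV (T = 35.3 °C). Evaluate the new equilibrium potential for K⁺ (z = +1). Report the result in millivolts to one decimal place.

After the shift: [K⁺]_out = 10.0, [K⁺]_in = 112 mmol/L.
E_new = (61.2/1)·log₁₀(10.0/112) = 61.20 · (-1.0492) = -64.21 mV

-64.2 mV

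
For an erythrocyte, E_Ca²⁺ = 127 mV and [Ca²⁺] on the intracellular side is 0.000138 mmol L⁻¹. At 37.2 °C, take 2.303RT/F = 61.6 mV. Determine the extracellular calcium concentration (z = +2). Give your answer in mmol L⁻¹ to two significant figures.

Nernst: E = (61.6/2) · log₁₀([out]/[in]), so log₁₀([out]/[in]) = 127.0 × 2 / 61.6 = 4.1234.
[out]/[in] = 10^(4.1234) = 1.329e+04.
[out] = 1.329e+04 × 0.000138 = 1.833 mmol L⁻¹.

1.8 mmol L⁻¹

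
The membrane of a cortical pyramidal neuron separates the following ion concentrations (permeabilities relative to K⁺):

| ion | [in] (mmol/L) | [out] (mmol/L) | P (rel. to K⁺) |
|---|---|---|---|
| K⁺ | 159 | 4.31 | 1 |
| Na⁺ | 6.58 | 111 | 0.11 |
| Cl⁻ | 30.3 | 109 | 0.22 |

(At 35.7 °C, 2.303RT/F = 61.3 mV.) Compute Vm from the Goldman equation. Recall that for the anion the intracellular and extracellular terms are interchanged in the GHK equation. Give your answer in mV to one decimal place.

-55.1 mV

Vm = 61.3 · log₁₀[(Σ P·[cation]ₒ + Σ P·[anion]ᵢ) / (Σ P·[cation]ᵢ + Σ P·[anion]ₒ)]
Numerator = 1×4.31 + 0.11×111 + 0.22×30.3 = 23.19
Denominator = 1×159 + 0.11×6.58 + 0.22×109 = 183.7
Vm = 61.3 · log₁₀(0.12621) = 61.3 × (-0.8989) = -55.10 mV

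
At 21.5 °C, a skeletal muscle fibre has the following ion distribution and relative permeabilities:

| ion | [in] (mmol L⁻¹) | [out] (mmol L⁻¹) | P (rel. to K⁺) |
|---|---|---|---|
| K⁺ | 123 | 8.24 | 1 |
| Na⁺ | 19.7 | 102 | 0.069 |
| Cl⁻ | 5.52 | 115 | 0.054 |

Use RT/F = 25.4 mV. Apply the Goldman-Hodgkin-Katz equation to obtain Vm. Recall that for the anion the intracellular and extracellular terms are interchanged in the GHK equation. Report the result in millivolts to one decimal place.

Vm = 25.4 · ln[(Σ P·[cation]ₒ + Σ P·[anion]ᵢ) / (Σ P·[cation]ᵢ + Σ P·[anion]ₒ)]
Numerator = 1×8.24 + 0.069×102 + 0.054×5.52 = 15.58
Denominator = 1×123 + 0.069×19.7 + 0.054×115 = 130.6
Vm = 25.4 · ln(0.11929) = 25.4 × (-2.1262) = -54.00 mV

-54.0 mV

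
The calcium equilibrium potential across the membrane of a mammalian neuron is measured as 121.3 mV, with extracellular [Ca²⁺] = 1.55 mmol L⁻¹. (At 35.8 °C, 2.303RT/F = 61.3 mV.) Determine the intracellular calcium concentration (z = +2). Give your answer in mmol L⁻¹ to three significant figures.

0.000171 mmol L⁻¹

Nernst: E = (61.3/2) · log₁₀([out]/[in]), so log₁₀([out]/[in]) = 121.3 × 2 / 61.3 = 3.9576.
[out]/[in] = 10^(3.9576) = 9070.
[in] = 1.55 / 9070 = 0.0001709 mmol L⁻¹.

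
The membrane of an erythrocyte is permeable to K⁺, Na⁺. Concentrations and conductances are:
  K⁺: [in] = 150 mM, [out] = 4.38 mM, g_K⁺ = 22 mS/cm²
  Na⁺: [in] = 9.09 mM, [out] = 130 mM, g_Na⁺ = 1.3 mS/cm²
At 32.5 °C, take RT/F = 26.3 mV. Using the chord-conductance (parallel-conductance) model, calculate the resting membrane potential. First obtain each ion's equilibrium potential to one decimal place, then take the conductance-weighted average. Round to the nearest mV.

-84 mV

E_K⁺ = (26.3/1)·ln(4.38/150) = -92.9 mV
E_Na⁺ = (26.3/1)·ln(130/9.09) = 70.0 mV
Vm = (Σ gᵢEᵢ)/(Σ gᵢ) = (22·-92.9 + 1.3·70.0) / (22 + 1.3)
= -1952.80 / 23.3 = -83.81 mV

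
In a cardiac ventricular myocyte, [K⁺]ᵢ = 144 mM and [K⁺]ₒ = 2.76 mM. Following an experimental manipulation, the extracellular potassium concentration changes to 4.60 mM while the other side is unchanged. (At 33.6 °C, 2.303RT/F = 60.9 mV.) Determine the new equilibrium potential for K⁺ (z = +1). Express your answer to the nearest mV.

-91 mV

After the shift: [K⁺]_out = 4.60, [K⁺]_in = 144 mM.
E_new = (60.9/1)·log₁₀(4.60/144) = 60.90 · (-1.4956) = -91.08 mV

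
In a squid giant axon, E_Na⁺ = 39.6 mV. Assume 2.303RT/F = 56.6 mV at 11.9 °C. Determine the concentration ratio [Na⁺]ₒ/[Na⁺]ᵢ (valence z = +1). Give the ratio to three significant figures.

log₁₀([out]/[in]) = E·z/(56.6) = 39.6 × 1 / 56.6 = 0.6996
[out]/[in] = 10^(0.6996) = 5.008

5.01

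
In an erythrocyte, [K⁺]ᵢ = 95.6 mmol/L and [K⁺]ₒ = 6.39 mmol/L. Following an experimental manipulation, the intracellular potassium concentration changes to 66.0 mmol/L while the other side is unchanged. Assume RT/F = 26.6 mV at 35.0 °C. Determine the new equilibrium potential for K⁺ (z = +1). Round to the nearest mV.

After the shift: [K⁺]_out = 6.39, [K⁺]_in = 66.0 mmol/L.
E_new = (26.6/1)·ln(6.39/66.0) = 26.60 · (-2.3349) = -62.11 mV

-62 mV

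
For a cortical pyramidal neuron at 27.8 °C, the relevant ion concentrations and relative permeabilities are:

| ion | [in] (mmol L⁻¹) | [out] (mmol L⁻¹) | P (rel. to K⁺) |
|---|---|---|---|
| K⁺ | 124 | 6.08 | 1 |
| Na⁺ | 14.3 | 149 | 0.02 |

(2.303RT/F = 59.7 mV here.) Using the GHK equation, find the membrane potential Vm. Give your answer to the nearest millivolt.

Vm = 59.7 · log₁₀[(Σ P·[cation]ₒ + Σ P·[anion]ᵢ) / (Σ P·[cation]ᵢ + Σ P·[anion]ₒ)]
Numerator = 1×6.08 + 0.02×149 = 9.06
Denominator = 1×124 + 0.02×14.3 = 124.3
Vm = 59.7 · log₁₀(0.072896) = 59.7 × (-1.1373) = -67.90 mV

-68 mV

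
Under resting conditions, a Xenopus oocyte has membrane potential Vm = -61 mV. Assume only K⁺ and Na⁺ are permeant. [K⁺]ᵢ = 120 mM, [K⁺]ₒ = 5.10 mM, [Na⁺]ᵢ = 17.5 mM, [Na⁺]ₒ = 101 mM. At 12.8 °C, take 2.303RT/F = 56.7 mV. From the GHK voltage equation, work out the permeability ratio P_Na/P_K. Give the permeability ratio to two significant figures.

0.050

Let α = P_Na/P_K. GHK: Vm = 56.7·log₁₀[(Kₒ + α·Naₒ)/(Kᵢ + α·Naᵢ)].
10^(Vm/56.7) = 10^(-61.0/56.7) = 0.083977
So 0.083977·(Kᵢ + α·Naᵢ) = Kₒ + α·Naₒ → α = (0.083977·120.0 − 5.1) / (101.0 − 0.083977·17.5)
α = (10.08 − 5.1) / (101.0 − 1.47) = 4.977/99.53 = 0.05001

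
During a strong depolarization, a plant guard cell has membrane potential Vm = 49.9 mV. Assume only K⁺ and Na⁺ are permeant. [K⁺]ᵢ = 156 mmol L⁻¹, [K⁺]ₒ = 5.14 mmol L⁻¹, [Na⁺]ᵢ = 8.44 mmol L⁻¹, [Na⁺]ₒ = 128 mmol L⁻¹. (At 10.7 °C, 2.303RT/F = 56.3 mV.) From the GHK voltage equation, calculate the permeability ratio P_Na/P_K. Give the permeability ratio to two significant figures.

Let α = P_Na/P_K. GHK: Vm = 56.3·log₁₀[(Kₒ + α·Naₒ)/(Kᵢ + α·Naᵢ)].
10^(Vm/56.3) = 10^(49.9/56.3) = 7.697
So 7.697·(Kᵢ + α·Naᵢ) = Kₒ + α·Naₒ → α = (7.697·156.0 − 5.14) / (128.0 − 7.697·8.44)
α = (1201 − 5.14) / (128.0 − 64.96) = 1196/63.04 = 18.97

19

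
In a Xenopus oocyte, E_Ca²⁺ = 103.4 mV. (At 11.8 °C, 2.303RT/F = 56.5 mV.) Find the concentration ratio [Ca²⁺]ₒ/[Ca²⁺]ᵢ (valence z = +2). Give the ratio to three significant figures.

4570

log₁₀([out]/[in]) = E·z/(56.5) = 103.4 × 2 / 56.5 = 3.6602
[out]/[in] = 10^(3.6602) = 4573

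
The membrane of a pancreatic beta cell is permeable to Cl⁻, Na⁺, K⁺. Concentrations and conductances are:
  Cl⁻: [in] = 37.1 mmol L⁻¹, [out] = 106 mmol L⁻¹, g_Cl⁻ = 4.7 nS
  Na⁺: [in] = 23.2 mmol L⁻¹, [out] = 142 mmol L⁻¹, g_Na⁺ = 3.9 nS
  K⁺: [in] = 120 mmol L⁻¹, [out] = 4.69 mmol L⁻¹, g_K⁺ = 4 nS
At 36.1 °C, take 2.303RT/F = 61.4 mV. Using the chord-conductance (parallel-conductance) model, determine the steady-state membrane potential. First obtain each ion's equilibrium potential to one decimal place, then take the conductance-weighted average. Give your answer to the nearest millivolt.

-23 mV

E_Cl⁻ = (61.4/-1)·log₁₀(106/37.1) = -28.0 mV
E_Na⁺ = (61.4/1)·log₁₀(142/23.2) = 48.3 mV
E_K⁺ = (61.4/1)·log₁₀(4.69/120) = -86.5 mV
Vm = (Σ gᵢEᵢ)/(Σ gᵢ) = (4.7·-28.0 + 3.9·48.3 + 4·-86.5) / (4.7 + 3.9 + 4)
= -289.23 / 12.6 = -22.95 mV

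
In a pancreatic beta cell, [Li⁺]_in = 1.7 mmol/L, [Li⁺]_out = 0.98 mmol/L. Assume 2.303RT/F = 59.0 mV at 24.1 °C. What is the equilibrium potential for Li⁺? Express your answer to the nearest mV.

-14 mV

E = (59.0/z) · log₁₀([Li⁺]_out/[Li⁺]_in) with z = +1.
= (59.0/1) · log₁₀(0.98/1.7) = 59.00 · log₁₀(0.5765)
= 59.00 · (-0.2392) = -14.11 mV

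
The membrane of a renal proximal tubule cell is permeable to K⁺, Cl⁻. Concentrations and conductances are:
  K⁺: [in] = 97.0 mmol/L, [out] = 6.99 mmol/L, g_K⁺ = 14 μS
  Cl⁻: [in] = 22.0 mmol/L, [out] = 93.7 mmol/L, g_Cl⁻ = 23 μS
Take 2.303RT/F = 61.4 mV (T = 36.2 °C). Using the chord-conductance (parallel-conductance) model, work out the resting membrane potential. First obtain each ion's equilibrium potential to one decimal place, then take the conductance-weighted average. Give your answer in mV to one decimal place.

E_K⁺ = (61.4/1)·log₁₀(6.99/97.0) = -70.1 mV
E_Cl⁻ = (61.4/-1)·log₁₀(93.7/22.0) = -38.6 mV
Vm = (Σ gᵢEᵢ)/(Σ gᵢ) = (14·-70.1 + 23·-38.6) / (14 + 23)
= -1869.20 / 37 = -50.52 mV

-50.5 mV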